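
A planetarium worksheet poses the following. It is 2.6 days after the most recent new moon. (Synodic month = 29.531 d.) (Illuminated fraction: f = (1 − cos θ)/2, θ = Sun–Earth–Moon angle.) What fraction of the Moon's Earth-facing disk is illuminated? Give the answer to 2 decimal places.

Elongation θ = 360° × 2.6/29.531 ≈ 31.7°.
cos 31.7° = 0.851, so f = (1 − 0.851)/2 = 0.075.

0.07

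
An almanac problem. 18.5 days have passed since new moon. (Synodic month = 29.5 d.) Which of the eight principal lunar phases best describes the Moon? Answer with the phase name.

waning gibbous

θ ≈ 360° × 18.5/29.5 = 226°, which falls in the waning gibbous sector.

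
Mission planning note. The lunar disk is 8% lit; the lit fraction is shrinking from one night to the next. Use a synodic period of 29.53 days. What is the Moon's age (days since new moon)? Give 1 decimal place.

Invert f = (1 − cos θ)/2 to get cos θ = 1 − 2(0.08) = 0.840, hence θ₀ = arccos 0.840 = 32.9°.
A waning Moon lies in 180°–360°, so θ = 360° − 32.9° = 327.1°.
At 360°/29.53 d per day, 327.1° corresponds to 26.83 days.

26.8 days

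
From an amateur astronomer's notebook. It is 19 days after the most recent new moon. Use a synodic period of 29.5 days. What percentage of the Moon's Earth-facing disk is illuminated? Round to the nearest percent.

Elongation θ = 360° × 19/29.5 ≈ 231.9°.
Illuminated fraction = (1 − cos 231.9°)/2 = (1 − (-0.618))/2 ≈ 0.809, so 81%.

81%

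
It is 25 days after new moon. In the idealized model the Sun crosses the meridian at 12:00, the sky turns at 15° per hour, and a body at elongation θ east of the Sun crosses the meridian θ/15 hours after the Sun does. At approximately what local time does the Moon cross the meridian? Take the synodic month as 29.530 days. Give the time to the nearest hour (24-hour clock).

08:00

The Moon has covered 25/29.530 of its cycle, so θ ≈ 360° × 25/29.530 = 304.8°.
At 15° of sky rotation per hour, 304.8° corresponds to a 20.32 h lag.
12:00 + 20.32 h ≈ 08:19 → 08:00 to the nearest hour.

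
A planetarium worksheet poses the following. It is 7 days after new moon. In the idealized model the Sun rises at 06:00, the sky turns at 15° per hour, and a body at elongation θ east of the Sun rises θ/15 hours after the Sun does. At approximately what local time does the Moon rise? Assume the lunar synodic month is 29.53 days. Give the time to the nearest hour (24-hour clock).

The Moon has covered 7/29.53 of its cycle, so θ ≈ 360° × 7/29.53 = 85.3°.
At 15° of sky rotation per hour, 85.3° corresponds to a 5.69 h lag.
06:00 + 5.69 h ≈ 11:41 → 12:00 to the nearest hour.

12:00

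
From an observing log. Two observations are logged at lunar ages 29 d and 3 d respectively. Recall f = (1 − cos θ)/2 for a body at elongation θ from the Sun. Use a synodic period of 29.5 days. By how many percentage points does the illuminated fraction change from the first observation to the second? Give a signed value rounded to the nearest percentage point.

θ₁ = 360° × 29/29.5 = 353.9°, f₁ = (1 − cos θ₁)/2 = 0.003.
θ₂ = 360° × 3/29.5 = 36.6°, f₂ = (1 − cos θ₂)/2 = 0.099.
Change = f₂ − f₁ = +0.096 → +10 percentage points.

+10 pp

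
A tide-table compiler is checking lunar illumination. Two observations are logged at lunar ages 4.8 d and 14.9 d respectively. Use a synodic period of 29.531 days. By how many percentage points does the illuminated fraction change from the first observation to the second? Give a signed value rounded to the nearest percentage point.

θ₁ = 360° × 4.8/29.531 = 58.5°, f₁ = (1 − cos θ₁)/2 = 0.239.
θ₂ = 360° × 14.9/29.531 = 181.6°, f₂ = (1 − cos θ₂)/2 = 1.000.
Change = f₂ − f₁ = +0.761 → +76 percentage points.

+76 pp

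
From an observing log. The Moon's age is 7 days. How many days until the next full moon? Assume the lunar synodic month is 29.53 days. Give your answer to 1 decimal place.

Full moon is 0.5 of the way through the cycle: age 0.5 × 29.53 = 14.765 d.
That is 14.765 − 7 = 7.765 days ahead.

7.8 days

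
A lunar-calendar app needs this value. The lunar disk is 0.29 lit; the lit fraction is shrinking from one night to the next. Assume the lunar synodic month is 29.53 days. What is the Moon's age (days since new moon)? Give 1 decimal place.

Invert f = (1 − cos θ)/2 to get cos θ = 1 − 2(0.29) = 0.420, hence θ₀ = arccos 0.420 = 65.2°.
A waning Moon lies in 180°–360°, so θ = 360° − 65.2° = 294.8°.
At 360°/29.53 d per day, 294.8° corresponds to 24.18 days.

24.2 days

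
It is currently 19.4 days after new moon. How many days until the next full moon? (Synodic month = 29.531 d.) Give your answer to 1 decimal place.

24.9 days

Full moon is 0.5 of the way through the cycle: age 0.5 × 29.531 = 14.765 d.
This lunation's full moon (14.765 d) has passed, so add one period: 44.296 − 19.4 = 24.896 days.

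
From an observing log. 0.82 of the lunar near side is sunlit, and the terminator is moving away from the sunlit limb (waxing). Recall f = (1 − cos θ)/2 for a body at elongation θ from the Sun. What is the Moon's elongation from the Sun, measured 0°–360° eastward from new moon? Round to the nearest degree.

Invert f = (1 − cos θ)/2 to get cos θ = 1 − 2(0.82) = -0.640, hence θ₀ = arccos -0.640 = 129.8°.
The Moon is waxing (0°–180°), so θ = 129.8° directly.

130°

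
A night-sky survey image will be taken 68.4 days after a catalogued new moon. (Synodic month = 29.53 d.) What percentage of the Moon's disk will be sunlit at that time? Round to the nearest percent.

68.4/29.53 = 2.316 lunations, so 2 complete cycles and 9.34 d into the next.
Phase angle: θ = 360°·(9.34 d)/(29.53 d) = 113.9°.
With cos θ = (-0.405), the lit fraction is (1 − (-0.405))/2 ≈ 0.702, so 70%.

70%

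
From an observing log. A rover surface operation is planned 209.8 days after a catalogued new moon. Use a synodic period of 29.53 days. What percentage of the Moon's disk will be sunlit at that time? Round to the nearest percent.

209.8 d spans 7 complete synodic months (7 × 29.53 = 206.71 d) plus 3.09 d.
Phase angle: θ = 360°·(3.09 d)/(29.53 d) = 37.7°.
Illuminated fraction = (1 − cos 37.7°)/2 = (1 − 0.792)/2 ≈ 0.104, so 10%.

10%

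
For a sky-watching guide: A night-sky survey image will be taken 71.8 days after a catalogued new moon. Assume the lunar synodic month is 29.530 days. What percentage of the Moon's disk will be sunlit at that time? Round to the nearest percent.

Reduce mod P: 71.8 − 2×29.530 = 12.74 d into the current lunation.
Phase angle: θ = 360°·(12.74 d)/(29.530 d) = 155.3°.
cos 155.3° = (-0.909), so f = (1 − (-0.909))/2 = 0.954, so 95%.

95%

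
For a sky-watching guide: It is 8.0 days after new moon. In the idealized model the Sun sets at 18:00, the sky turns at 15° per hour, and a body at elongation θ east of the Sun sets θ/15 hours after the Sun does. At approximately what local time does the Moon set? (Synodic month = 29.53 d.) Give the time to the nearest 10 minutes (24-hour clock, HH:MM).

The Moon has covered 8.0/29.53 of its cycle, so θ ≈ 360° × 8.0/29.53 = 97.5°.
The Moon trails the Sun by θ/15 = 97.5/15 ≈ 6.50 hours.
18:00 + 6.502 h ≈ 00:30 → 00:30 to the nearest ten minutes.

00:30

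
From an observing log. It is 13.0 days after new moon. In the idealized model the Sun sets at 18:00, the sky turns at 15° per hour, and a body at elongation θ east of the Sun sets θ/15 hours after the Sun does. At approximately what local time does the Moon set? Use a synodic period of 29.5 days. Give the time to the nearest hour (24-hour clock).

05:00

Elongation θ = 360° × 13.0/29.5 ≈ 158.6°.
At 15° of sky rotation per hour, 158.6° corresponds to a 10.58 h lag.
18:00 + 10.58 h ≈ 04:35 → 05:00 to the nearest hour.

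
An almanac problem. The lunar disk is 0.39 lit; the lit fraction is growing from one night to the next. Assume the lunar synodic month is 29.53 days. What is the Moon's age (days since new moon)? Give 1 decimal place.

From f = (1 − cos θ)/2: cos θ = 1 − 2×0.39 = 0.220; arccos → 77.3°.
Waxing ⇒ before full, so θ = 77.3°.
That fraction of the synodic month is 77.3/360 × 29.53 d ≈ 6.34 d.

6.3 days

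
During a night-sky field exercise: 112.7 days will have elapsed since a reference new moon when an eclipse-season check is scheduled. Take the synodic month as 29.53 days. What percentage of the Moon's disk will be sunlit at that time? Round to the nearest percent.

112.7 d spans 3 complete synodic months (3 × 29.53 = 88.59 d) plus 24.11 d.
Elongation θ = 360° × 24.11/29.53 ≈ 293.9°.
With cos θ = 0.406, the lit fraction is (1 − 0.406)/2 ≈ 0.297, so 30%.

30%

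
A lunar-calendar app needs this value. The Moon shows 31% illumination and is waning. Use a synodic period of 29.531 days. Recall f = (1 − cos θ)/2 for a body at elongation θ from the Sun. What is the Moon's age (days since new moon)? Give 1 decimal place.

From f = (1 − cos θ)/2: cos θ = 1 − 2×0.31 = 0.380; arccos → 67.7°.
Since the Moon is past full (waning), take the reflex angle: θ = 360° − 67.7° = 292.3°.
Age = 29.531 × 292.3°/360° ≈ 23.98 days.

24.0 days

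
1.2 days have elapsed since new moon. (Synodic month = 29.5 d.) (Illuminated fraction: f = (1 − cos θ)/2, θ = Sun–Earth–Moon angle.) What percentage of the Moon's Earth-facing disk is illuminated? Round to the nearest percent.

Phase angle: θ = 360°·(1.2 d)/(29.5 d) = 14.6°.
cos 14.6° = 0.968, so f = (1 − 0.968)/2 = 0.016, so 2%.

2%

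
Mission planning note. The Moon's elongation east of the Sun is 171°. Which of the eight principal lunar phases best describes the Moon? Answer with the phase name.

171° lies in the full moon sector of the 8-phase cycle.

full moon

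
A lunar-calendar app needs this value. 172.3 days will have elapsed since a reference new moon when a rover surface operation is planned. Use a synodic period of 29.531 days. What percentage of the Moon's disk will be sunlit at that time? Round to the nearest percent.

25%

172.3/29.531 = 5.835 lunations, so 5 complete cycles and 24.65 d into the next.
Phase angle: θ = 360°·(24.65 d)/(29.531 d) = 300.4°.
With cos θ = 0.507, the lit fraction is (1 − 0.507)/2 ≈ 0.247, so 25%.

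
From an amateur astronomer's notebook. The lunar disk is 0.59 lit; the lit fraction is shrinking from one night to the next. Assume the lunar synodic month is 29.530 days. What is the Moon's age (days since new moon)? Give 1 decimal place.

21.3 days

Invert f = (1 − cos θ)/2 to get cos θ = 1 − 2(0.59) = -0.180, hence θ₀ = arccos -0.180 = 100.4°.
Since the Moon is past full (waning), take the reflex angle: θ = 360° − 100.4° = 259.6°.
At 360°/29.530 d per day, 259.6° corresponds to 21.30 days.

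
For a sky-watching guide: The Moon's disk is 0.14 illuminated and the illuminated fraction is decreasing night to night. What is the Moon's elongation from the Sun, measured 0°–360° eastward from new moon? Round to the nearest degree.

316°

Invert f = (1 − cos θ)/2 to get cos θ = 1 − 2(0.14) = 0.720, hence θ₀ = arccos 0.720 = 43.9°.
A waning Moon lies in 180°–360°, so θ = 360° − 43.9° = 316.1°.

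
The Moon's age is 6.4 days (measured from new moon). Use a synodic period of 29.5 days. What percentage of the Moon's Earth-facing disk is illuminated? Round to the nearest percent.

The Moon has covered 6.4/29.5 of its cycle, so θ ≈ 360° × 6.4/29.5 = 78.1°.
With cos θ = 0.206, the lit fraction is (1 − 0.206)/2 ≈ 0.397, so 40%.

40%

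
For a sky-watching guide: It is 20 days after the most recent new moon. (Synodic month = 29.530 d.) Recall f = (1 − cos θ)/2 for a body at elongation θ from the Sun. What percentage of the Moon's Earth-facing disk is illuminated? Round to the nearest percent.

72%

Elongation θ = 360° × 20/29.530 ≈ 243.8°.
cos 243.8° = (-0.441), so f = (1 − (-0.441))/2 = 0.721, so 72%.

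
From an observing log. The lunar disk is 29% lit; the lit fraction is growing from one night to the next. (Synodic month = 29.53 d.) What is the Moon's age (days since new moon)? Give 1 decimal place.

From f = (1 − cos θ)/2: cos θ = 1 − 2×0.29 = 0.420; arccos → 65.2°.
Waxing ⇒ before full, so θ = 65.2°.
At 360°/29.53 d per day, 65.2° corresponds to 5.35 days.

5.3 days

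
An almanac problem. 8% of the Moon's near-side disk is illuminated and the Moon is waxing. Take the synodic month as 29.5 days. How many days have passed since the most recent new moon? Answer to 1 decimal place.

From f = (1 − cos θ)/2: cos θ = 1 − 2×0.08 = 0.840; arccos → 32.9°.
The Moon is waxing (0°–180°), so θ = 32.9° directly.
Age = 29.5 × 32.9°/360° ≈ 2.69 days.

2.7 days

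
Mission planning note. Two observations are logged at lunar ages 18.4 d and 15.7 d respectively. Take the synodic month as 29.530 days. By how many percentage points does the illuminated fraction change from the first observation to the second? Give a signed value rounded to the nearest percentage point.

θ₁ = 360° × 18.4/29.530 = 224.3°, f₁ = (1 − cos θ₁)/2 = 0.858.
θ₂ = 360° × 15.7/29.530 = 191.4°, f₂ = (1 − cos θ₂)/2 = 0.990.
Change = f₂ − f₁ = +0.132 → +13 percentage points.

+13 percentage points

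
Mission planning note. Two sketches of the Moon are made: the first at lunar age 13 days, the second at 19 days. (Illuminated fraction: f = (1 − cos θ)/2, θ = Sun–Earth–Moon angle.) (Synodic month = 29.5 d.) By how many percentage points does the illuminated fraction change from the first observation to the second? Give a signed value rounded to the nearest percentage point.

-16 percentage points

First observation: θ = 360°·13/29.5 = 158.6°, so f = 0.966.
Second observation: θ = 231.9°, f = 0.809.
Δf = 0.809 − 0.966 = -0.157, i.e. -16 pp.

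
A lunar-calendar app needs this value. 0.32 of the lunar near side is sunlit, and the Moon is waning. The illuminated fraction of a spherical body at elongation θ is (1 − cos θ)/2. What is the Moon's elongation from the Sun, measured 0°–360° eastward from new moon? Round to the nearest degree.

291°

cos θ = 1 − 2f = 0.360, giving a principal value of 68.9°.
Waning ⇒ past full, so θ = 360° − 68.9° = 291.1°.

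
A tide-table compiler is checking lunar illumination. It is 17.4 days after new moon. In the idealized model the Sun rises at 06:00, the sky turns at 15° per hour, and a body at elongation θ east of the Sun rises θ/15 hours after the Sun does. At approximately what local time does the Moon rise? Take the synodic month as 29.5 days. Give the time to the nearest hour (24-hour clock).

20:00

Elongation θ = 360° × 17.4/29.5 ≈ 212.3°.
The Moon trails the Sun by θ/15 = 212.3/15 ≈ 14.16 hours.
06:00 + 14.16 h ≈ 20:09 → 20:00 to the nearest hour.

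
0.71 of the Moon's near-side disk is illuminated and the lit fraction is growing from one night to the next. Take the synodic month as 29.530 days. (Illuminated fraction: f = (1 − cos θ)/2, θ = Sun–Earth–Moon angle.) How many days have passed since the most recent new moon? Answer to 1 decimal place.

From f = (1 − cos θ)/2: cos θ = 1 − 2×0.71 = -0.420; arccos → 114.8°.
Before full moon the principal value applies: θ = 114.8°.
At 360°/29.530 d per day, 114.8° corresponds to 9.42 days.

9.4 days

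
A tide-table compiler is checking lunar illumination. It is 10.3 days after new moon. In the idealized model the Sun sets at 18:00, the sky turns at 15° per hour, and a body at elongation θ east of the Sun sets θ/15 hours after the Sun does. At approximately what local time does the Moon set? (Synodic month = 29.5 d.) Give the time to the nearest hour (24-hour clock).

Elongation θ = 360° × 10.3/29.5 ≈ 125.7°.
At 15° of sky rotation per hour, 125.7° corresponds to a 8.38 h lag.
18:00 + 8.38 h ≈ 02:23 → 02:00 to the nearest hour.

02:00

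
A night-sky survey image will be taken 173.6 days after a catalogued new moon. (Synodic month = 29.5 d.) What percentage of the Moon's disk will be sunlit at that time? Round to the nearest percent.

Reduce mod P: 173.6 − 5×29.5 = 26.10 d into the current lunation.
Elongation θ = 360° × 26.10/29.5 ≈ 318.5°.
cos 318.5° = 0.749, so f = (1 − 0.749)/2 = 0.125, so 13%.

13%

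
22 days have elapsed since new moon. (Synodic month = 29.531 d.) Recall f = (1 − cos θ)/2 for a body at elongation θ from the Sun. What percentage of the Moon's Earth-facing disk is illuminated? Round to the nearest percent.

52%

Phase angle: θ = 360°·(22 d)/(29.531 d) = 268.2°.
With cos θ = (-0.032), the lit fraction is (1 − (-0.032))/2 ≈ 0.516, so 52%.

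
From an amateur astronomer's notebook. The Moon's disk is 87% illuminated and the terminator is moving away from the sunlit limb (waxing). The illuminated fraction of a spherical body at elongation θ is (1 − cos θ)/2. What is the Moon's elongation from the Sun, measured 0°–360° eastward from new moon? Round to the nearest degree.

cos θ = 1 − 2f = -0.740, giving a principal value of 137.7°.
The Moon is waxing (0°–180°), so θ = 137.7° directly.

138°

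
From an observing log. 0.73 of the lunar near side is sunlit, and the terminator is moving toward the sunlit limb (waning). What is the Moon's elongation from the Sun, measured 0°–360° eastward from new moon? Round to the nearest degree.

From f = (1 − cos θ)/2: cos θ = 1 − 2×0.73 = -0.460; arccos → 117.4°.
Waning ⇒ past full, so θ = 360° − 117.4° = 242.6°.

243°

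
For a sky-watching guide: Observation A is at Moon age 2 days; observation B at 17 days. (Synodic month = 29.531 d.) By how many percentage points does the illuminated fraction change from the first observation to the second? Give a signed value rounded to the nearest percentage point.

θ₁ = 360° × 2/29.531 = 24.4°, f₁ = (1 − cos θ₁)/2 = 0.045.
θ₂ = 360° × 17/29.531 = 207.2°, f₂ = (1 − cos θ₂)/2 = 0.945.
Change = f₂ − f₁ = +0.900 → +90 percentage points.

+90 pp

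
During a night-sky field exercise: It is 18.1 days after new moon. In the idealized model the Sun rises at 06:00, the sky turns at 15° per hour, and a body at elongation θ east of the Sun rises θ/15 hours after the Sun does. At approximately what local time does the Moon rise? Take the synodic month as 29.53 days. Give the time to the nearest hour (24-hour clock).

21:00

Elongation θ = 360° × 18.1/29.53 ≈ 220.7°.
The Moon trails the Sun by θ/15 = 220.7/15 ≈ 14.71 hours.
06:00 + 14.71 h ≈ 20:43 → 21:00 to the nearest hour.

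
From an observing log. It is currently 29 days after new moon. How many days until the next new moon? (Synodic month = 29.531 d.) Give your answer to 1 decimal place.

0.5 days

One full lunation from the last new moon is 29.531 d; remaining = 29.531 − 29 = 0.531 d.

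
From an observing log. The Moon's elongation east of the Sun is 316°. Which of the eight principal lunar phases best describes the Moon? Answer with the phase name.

waning crescent

The waning crescent sector spans roughly 292°–338°; 316° falls inside it.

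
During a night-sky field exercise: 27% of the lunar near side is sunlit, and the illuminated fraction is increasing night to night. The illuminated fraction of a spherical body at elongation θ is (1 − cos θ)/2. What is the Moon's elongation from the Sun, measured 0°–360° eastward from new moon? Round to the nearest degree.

63°

From f = (1 − cos θ)/2: cos θ = 1 − 2×0.27 = 0.460; arccos → 62.6°.
Before full moon the principal value applies: θ = 62.6°.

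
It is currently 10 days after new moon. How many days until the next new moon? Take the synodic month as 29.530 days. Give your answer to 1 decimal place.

19.5 days

The next new moon completes the synodic month: 29.530 − 10 = 19.530 days.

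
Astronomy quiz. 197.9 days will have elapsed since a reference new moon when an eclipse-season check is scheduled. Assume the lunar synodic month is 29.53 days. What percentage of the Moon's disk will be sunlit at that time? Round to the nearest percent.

197.9 d spans 6 complete synodic months (6 × 29.53 = 177.18 d) plus 20.72 d.
Phase angle: θ = 360°·(20.72 d)/(29.53 d) = 252.6°.
With cos θ = (-0.299), the lit fraction is (1 − (-0.299))/2 ≈ 0.650, so 65%.

65%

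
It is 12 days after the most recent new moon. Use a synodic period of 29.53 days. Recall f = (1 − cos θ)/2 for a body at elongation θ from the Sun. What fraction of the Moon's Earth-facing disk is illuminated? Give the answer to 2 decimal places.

0.92

Elongation θ = 360° × 12/29.53 ≈ 146.3°.
Illuminated fraction = (1 − cos 146.3°)/2 = (1 − (-0.832))/2 ≈ 0.916.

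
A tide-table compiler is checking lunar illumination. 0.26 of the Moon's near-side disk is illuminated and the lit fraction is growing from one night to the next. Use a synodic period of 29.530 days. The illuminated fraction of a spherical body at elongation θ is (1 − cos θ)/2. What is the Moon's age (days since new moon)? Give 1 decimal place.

Invert f = (1 − cos θ)/2 to get cos θ = 1 − 2(0.26) = 0.480, hence θ₀ = arccos 0.480 = 61.3°.
Before full moon the principal value applies: θ = 61.3°.
That fraction of the synodic month is 61.3/360 × 29.530 d ≈ 5.03 d.

5.0 days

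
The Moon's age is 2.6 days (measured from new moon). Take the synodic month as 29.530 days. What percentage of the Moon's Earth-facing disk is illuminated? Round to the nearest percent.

Elongation θ = 360° × 2.6/29.530 ≈ 31.7°.
With cos θ = 0.851, the lit fraction is (1 − 0.851)/2 ≈ 0.075, so 7%.

7%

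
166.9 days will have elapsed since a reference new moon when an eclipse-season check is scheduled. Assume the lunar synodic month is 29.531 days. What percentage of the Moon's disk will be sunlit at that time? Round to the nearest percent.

79%

166.9 d spans 5 complete synodic months (5 × 29.531 = 147.66 d) plus 19.25 d.
The Moon has covered 19.25/29.531 of its cycle, so θ ≈ 360° × 19.25/29.531 = 234.6°.
Illuminated fraction = (1 − cos 234.6°)/2 = (1 − (-0.579))/2 ≈ 0.790, so 79%.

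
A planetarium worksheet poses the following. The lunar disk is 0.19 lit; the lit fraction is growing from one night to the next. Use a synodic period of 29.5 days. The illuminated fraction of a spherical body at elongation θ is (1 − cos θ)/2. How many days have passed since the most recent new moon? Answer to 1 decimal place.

cos θ = 1 − 2f = 0.620, giving a principal value of 51.7°.
The Moon is waxing (0°–180°), so θ = 51.7° directly.
At 360°/29.5 d per day, 51.7° corresponds to 4.24 days.

4.2 days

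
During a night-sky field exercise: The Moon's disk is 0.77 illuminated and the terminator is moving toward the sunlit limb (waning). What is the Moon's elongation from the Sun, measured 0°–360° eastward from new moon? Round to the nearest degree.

237°

cos θ = 1 − 2f = -0.540, giving a principal value of 122.7°.
Waning ⇒ past full, so θ = 360° − 122.7° = 237.3°.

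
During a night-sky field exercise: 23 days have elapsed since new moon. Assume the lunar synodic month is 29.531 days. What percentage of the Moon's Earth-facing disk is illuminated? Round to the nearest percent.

41%

Phase angle: θ = 360°·(23 d)/(29.531 d) = 280.4°.
cos 280.4° = 0.180, so f = (1 − 0.180)/2 = 0.410, so 41%.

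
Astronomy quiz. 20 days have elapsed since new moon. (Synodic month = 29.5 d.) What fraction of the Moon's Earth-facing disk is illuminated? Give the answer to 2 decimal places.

0.72

Phase angle: θ = 360°·(20 d)/(29.5 d) = 244.1°.
Illuminated fraction = (1 − cos 244.1°)/2 = (1 − (-0.437))/2 ≈ 0.719.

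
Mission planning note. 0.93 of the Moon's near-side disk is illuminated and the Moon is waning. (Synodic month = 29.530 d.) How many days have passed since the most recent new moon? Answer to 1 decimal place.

From f = (1 − cos θ)/2: cos θ = 1 − 2×0.93 = -0.860; arccos → 149.3°.
Waning ⇒ past full, so θ = 360° − 149.3° = 210.7°.
Age = 29.530 × 210.7°/360° ≈ 17.28 days.

17.3 days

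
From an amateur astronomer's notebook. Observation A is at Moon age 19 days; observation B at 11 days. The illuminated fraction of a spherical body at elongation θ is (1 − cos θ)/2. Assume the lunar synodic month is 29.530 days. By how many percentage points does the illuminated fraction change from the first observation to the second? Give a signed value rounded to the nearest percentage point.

θ₁ = 360° × 19/29.530 = 231.6°, f₁ = (1 − cos θ₁)/2 = 0.810.
θ₂ = 360° × 11/29.530 = 134.1°, f₂ = (1 − cos θ₂)/2 = 0.848.
Change = f₂ − f₁ = +0.038 → +4 percentage points.

+4 percentage points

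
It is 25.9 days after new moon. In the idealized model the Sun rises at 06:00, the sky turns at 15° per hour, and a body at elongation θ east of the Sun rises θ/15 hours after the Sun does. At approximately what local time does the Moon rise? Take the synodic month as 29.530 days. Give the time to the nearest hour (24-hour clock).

The Moon has covered 25.9/29.530 of its cycle, so θ ≈ 360° × 25.9/29.530 = 315.7°.
The Moon trails the Sun by θ/15 = 315.7/15 ≈ 21.05 hours.
06:00 + 21.05 h ≈ 03:03 → 03:00 to the nearest hour.

03:00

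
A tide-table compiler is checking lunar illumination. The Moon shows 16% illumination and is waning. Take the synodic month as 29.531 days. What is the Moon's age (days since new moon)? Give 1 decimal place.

25.7 days

From f = (1 − cos θ)/2: cos θ = 1 − 2×0.16 = 0.680; arccos → 47.2°.
Since the Moon is past full (waning), take the reflex angle: θ = 360° − 47.2° = 312.8°.
That fraction of the synodic month is 312.8/360 × 29.531 d ≈ 25.66 d.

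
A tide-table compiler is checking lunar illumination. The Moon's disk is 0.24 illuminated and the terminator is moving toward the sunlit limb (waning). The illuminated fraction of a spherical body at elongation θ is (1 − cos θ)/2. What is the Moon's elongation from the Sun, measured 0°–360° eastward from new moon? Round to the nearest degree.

From f = (1 − cos θ)/2: cos θ = 1 − 2×0.24 = 0.520; arccos → 58.7°.
A waning Moon lies in 180°–360°, so θ = 360° − 58.7° = 301.3°.

301°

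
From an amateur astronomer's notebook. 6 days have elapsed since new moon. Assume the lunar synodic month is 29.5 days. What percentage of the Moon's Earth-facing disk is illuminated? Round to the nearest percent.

The Moon has covered 6/29.5 of its cycle, so θ ≈ 360° × 6/29.5 = 73.2°.
cos 73.2° = 0.289, so f = (1 − 0.289)/2 = 0.356, so 36%.

36%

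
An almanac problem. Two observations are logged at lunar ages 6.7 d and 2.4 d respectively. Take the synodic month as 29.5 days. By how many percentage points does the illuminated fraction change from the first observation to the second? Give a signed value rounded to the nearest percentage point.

θ₁ = 360° × 6.7/29.5 = 81.8°, f₁ = (1 − cos θ₁)/2 = 0.428.
θ₂ = 360° × 2.4/29.5 = 29.3°, f₂ = (1 − cos θ₂)/2 = 0.064.
Change = f₂ − f₁ = -0.364 → -36 percentage points.

-36 pp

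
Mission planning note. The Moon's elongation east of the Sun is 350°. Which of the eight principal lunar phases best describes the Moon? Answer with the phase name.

new moon

The new moon sector spans roughly -22°–22°; 350° falls inside it.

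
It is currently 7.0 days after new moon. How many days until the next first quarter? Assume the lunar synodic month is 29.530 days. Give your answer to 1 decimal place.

First quarter occurs at elongation 90°, i.e. at age 29.530 × 90/360 = 7.383 d.
So 0.383 days remain (7.383 − 7.0).

0.4 days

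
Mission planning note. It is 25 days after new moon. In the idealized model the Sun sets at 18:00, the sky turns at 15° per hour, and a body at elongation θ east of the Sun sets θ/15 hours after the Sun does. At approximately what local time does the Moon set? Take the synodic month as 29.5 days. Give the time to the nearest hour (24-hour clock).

14:00

Elongation θ = 360° × 25/29.5 ≈ 305.1°.
At 15° of sky rotation per hour, 305.1° corresponds to a 20.34 h lag.
18:00 + 20.34 h ≈ 14:20 → 14:00 to the nearest hour.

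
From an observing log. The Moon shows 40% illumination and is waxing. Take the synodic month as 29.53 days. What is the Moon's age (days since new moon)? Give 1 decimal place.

6.4 days

cos θ = 1 − 2f = 0.200, giving a principal value of 78.5°.
Waxing ⇒ before full, so θ = 78.5°.
That fraction of the synodic month is 78.5/360 × 29.53 d ≈ 6.44 d.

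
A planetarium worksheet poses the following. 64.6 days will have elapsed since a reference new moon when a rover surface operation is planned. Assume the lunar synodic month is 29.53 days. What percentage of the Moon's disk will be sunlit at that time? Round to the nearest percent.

64.6/29.53 = 2.188 lunations, so 2 complete cycles and 5.54 d into the next.
The Moon has covered 5.54/29.53 of its cycle, so θ ≈ 360° × 5.54/29.53 = 67.5°.
cos 67.5° = 0.382, so f = (1 − 0.382)/2 = 0.309, so 31%.

31%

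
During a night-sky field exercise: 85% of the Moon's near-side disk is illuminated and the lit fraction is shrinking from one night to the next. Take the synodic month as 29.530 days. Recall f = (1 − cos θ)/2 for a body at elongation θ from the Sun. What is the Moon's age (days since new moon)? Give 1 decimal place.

cos θ = 1 − 2f = -0.700, giving a principal value of 134.4°.
A waning Moon lies in 180°–360°, so θ = 360° − 134.4° = 225.6°.
That fraction of the synodic month is 225.6/360 × 29.530 d ≈ 18.50 d.

18.5 days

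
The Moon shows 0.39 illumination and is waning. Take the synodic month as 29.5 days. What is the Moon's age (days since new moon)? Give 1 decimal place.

23.2 days

From f = (1 − cos θ)/2: cos θ = 1 − 2×0.39 = 0.220; arccos → 77.3°.
A waning Moon lies in 180°–360°, so θ = 360° − 77.3° = 282.7°.
That fraction of the synodic month is 282.7/360 × 29.5 d ≈ 23.17 d.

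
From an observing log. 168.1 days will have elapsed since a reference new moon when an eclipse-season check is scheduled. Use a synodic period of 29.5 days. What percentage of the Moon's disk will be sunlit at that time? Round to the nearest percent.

168.1 d spans 5 complete synodic months (5 × 29.5 = 147.50 d) plus 20.60 d.
Elongation θ = 360° × 20.60/29.5 ≈ 251.4°.
Illuminated fraction = (1 − cos 251.4°)/2 = (1 − (-0.319))/2 ≈ 0.660, so 66%.

66%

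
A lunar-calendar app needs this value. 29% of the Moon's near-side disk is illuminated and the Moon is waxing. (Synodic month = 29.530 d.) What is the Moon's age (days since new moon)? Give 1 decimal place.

Invert f = (1 − cos θ)/2 to get cos θ = 1 − 2(0.29) = 0.420, hence θ₀ = arccos 0.420 = 65.2°.
Waxing ⇒ before full, so θ = 65.2°.
That fraction of the synodic month is 65.2/360 × 29.530 d ≈ 5.35 d.

5.3 days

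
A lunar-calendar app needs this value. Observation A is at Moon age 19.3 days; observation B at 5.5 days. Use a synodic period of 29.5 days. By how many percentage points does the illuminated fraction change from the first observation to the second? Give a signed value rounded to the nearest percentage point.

-48 pp

First observation: θ = 360°·19.3/29.5 = 235.5°, so f = 0.783.
Second observation: θ = 67.1°, f = 0.306.
Δf = 0.306 − 0.783 = -0.477, i.e. -48 pp.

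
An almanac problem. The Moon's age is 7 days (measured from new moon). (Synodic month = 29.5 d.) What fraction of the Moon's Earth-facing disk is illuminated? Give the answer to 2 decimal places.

0.46

Phase angle: θ = 360°·(7 d)/(29.5 d) = 85.4°.
With cos θ = 0.080, the lit fraction is (1 − 0.080)/2 ≈ 0.460.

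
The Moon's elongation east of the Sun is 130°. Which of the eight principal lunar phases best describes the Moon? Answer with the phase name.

waxing gibbous

130° lies in the waxing gibbous sector of the 8-phase cycle.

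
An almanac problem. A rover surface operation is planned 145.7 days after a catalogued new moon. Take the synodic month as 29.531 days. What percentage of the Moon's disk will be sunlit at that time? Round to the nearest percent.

Reduce mod P: 145.7 − 4×29.531 = 27.58 d into the current lunation.
Elongation θ = 360° × 27.58/29.531 ≈ 336.2°.
cos 336.2° = 0.915, so f = (1 − 0.915)/2 = 0.043, so 4%.

4%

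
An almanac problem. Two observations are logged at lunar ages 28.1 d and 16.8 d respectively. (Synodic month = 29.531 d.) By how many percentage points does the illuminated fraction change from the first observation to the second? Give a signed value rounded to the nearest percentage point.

First observation: θ = 360°·28.1/29.531 = 342.6°, so f = 0.023.
Second observation: θ = 204.8°, f = 0.954.
Δf = 0.954 − 0.023 = +0.931, i.e. +93 pp.

+93 percentage points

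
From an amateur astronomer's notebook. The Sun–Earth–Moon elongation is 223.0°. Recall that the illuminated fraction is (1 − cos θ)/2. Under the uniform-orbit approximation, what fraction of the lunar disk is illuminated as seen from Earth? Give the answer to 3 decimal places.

Half-versine of 223.0°: (1 − (-0.731))/2 = 0.866.

0.866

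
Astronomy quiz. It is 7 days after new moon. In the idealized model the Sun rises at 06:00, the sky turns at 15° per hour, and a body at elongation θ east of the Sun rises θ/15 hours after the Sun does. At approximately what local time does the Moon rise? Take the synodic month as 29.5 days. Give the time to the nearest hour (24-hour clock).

The Moon has covered 7/29.5 of its cycle, so θ ≈ 360° × 7/29.5 = 85.4°.
The Moon trails the Sun by θ/15 = 85.4/15 ≈ 5.69 hours.
06:00 + 5.69 h ≈ 11:42 → 12:00 to the nearest hour.

12:00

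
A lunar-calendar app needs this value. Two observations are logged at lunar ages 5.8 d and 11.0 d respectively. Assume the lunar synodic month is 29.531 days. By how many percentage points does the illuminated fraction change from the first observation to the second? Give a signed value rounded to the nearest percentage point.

First observation: θ = 360°·5.8/29.531 = 70.7°, so f = 0.335.
Second observation: θ = 134.1°, f = 0.848.
Δf = 0.848 − 0.335 = +0.513, i.e. +51 pp.

+51 percentage points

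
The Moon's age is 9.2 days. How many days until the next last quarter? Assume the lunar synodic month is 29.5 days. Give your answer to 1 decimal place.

Last quarter occurs at elongation 270°, i.e. at age 29.5 × 270/360 = 22.125 d.
So 12.925 days remain (22.125 − 9.2).

12.9 days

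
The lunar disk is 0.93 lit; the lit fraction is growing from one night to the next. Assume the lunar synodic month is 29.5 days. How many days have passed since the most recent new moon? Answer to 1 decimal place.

From f = (1 − cos θ)/2: cos θ = 1 − 2×0.93 = -0.860; arccos → 149.3°.
The Moon is waxing (0°–180°), so θ = 149.3° directly.
Age = 29.5 × 149.3°/360° ≈ 12.24 days.

12.2 days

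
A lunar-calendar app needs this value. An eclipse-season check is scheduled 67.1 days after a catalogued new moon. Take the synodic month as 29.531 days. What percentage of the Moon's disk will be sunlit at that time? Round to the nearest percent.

57%

67.1 d spans 2 complete synodic months (2 × 29.531 = 59.06 d) plus 8.04 d.
Phase angle: θ = 360°·(8.04 d)/(29.531 d) = 98.0°.
cos 98.0° = (-0.139), so f = (1 − (-0.139))/2 = 0.569, so 57%.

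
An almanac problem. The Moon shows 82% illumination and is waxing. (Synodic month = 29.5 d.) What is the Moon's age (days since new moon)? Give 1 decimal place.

cos θ = 1 − 2f = -0.640, giving a principal value of 129.8°.
Waxing ⇒ before full, so θ = 129.8°.
At 360°/29.5 d per day, 129.8° corresponds to 10.64 days.

10.6 days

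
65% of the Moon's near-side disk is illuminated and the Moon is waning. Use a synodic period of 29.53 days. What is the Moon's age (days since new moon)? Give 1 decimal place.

cos θ = 1 − 2f = -0.300, giving a principal value of 107.5°.
Since the Moon is past full (waning), take the reflex angle: θ = 360° − 107.5° = 252.5°.
At 360°/29.53 d per day, 252.5° corresponds to 20.72 days.

20.7 days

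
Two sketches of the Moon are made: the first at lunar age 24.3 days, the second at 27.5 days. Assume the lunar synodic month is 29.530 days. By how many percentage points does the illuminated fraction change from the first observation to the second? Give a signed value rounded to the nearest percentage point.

-23 percentage points

θ₁ = 360° × 24.3/29.530 = 296.2°, f₁ = (1 − cos θ₁)/2 = 0.279.
θ₂ = 360° × 27.5/29.530 = 335.3°, f₂ = (1 − cos θ₂)/2 = 0.046.
Change = f₂ − f₁ = -0.233 → -23 percentage points.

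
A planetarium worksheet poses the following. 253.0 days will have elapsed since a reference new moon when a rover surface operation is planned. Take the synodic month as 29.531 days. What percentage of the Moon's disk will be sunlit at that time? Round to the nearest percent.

96%

253.0 d spans 8 complete synodic months (8 × 29.531 = 236.25 d) plus 16.75 d.
The Moon has covered 16.75/29.531 of its cycle, so θ ≈ 360° × 16.75/29.531 = 204.2°.
With cos θ = (-0.912), the lit fraction is (1 − (-0.912))/2 ≈ 0.956, so 96%.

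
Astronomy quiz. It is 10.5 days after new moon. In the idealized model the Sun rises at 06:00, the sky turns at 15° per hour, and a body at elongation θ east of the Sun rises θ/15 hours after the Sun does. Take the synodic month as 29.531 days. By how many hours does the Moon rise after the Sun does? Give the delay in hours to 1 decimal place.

The Moon has covered 10.5/29.531 of its cycle, so θ ≈ 360° × 10.5/29.531 = 128.0°.
At 15° of sky rotation per hour, 128.0° corresponds to a 8.53 h lag.
So the Moon rises 8.53 h after the Sun.

8.5 h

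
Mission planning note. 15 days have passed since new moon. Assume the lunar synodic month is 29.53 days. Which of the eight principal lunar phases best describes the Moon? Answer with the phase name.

At 15/29.53 of the cycle, θ ≈ 183° — the full moon range.

full moon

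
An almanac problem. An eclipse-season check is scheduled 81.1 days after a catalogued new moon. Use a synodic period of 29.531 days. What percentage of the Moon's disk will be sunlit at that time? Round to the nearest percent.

81.1 d spans 2 complete synodic months (2 × 29.531 = 59.06 d) plus 22.04 d.
Elongation θ = 360° × 22.04/29.531 ≈ 268.7°.
With cos θ = (-0.023), the lit fraction is (1 − (-0.023))/2 ≈ 0.512, so 51%.

51%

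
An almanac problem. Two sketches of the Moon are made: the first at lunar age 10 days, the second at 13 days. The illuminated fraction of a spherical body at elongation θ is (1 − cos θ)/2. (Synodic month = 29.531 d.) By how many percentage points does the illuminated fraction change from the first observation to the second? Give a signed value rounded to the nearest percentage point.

θ₁ = 360° × 10/29.531 = 121.9°, f₁ = (1 − cos θ₁)/2 = 0.764.
θ₂ = 360° × 13/29.531 = 158.5°, f₂ = (1 − cos θ₂)/2 = 0.965.
Change = f₂ − f₁ = +0.201 → +20 percentage points.

+20 percentage points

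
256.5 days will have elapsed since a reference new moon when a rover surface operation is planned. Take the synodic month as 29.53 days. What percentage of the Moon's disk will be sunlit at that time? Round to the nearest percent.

256.5 d spans 8 complete synodic months (8 × 29.53 = 236.24 d) plus 20.26 d.
Phase angle: θ = 360°·(20.26 d)/(29.53 d) = 247.0°.
With cos θ = (-0.391), the lit fraction is (1 − (-0.391))/2 ≈ 0.695, so 70%.

70%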